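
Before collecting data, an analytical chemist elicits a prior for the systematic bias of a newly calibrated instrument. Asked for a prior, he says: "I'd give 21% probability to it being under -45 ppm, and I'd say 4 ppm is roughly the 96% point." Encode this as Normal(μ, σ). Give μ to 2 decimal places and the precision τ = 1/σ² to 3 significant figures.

For Normal(μ,σ), the p-quantile is μ + z_p·σ. Here z_{0.21} = -0.8064, z_{0.96} = 1.751.
So -45 = μ − 0.8064σ and 4 = μ + 1.751σ.
Subtracting: σ = (4 − -45)/(1.751 − (-0.8064)) = 19.16.
Then μ = -45 − (-0.8064)·19.16 = -29.55.
Precision τ = 1/σ² = 1/19.16² = 0.00272.

μ = -29.55, τ = 0.00272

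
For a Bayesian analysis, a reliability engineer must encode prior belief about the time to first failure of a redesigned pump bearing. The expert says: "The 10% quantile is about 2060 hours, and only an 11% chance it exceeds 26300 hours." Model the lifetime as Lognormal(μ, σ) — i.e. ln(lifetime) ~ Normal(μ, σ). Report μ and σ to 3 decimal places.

μ ≈ 8.932, σ ≈ 1.015

If T ~ Lognormal(μ,σ) then ln T ~ Normal(μ,σ), so the p-quantile of ln T is μ + z_p·σ.
ln(2060) = 7.63 and ln(26300) = 10.18; z_{0.1} = -1.282, z_{0.89} = 1.227.
σ = (10.18 − 7.63)/(1.227 − (-1.282)) = 1.015.
μ = 7.63 − (-1.282)·1.015 = 8.932.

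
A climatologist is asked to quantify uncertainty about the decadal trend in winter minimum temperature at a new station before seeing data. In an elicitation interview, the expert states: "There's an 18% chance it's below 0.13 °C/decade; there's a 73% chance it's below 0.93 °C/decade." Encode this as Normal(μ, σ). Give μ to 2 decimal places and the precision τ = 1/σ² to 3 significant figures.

μ = 0.61, τ = 3.65

For Normal(μ,σ), the p-quantile is μ + z_p·σ. Here z_{0.18} = -0.9154, z_{0.73} = 0.6128.
So 0.13 = μ − 0.9154σ and 0.93 = μ + 0.6128σ.
Subtracting: σ = (0.93 − 0.13)/(0.6128 − (-0.9154)) = 0.52.
Then μ = 0.13 − (-0.9154)·0.52 = 0.61.
Precision τ = 1/σ² = 1/0.5235² = 3.65.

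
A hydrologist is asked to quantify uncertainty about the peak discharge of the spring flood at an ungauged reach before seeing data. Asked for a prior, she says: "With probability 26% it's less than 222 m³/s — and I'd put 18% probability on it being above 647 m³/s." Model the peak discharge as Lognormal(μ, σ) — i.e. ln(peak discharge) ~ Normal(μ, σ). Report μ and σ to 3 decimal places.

If T ~ Lognormal(μ,σ) then ln T ~ Normal(μ,σ), so the p-quantile of ln T is μ + z_p·σ.
ln(222) = 5.403 and ln(647) = 6.472; z_{0.26} = -0.6433, z_{0.82} = 0.9154.
σ = (6.472 − 5.403)/(0.9154 − (-0.6433)) = 0.686.
μ = 5.403 − (-0.6433)·0.686 = 5.844.

μ ≈ 5.844, σ ≈ 0.686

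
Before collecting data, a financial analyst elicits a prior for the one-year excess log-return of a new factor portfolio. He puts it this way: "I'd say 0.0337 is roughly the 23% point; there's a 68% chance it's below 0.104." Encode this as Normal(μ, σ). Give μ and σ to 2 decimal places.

For Normal(μ,σ), the p-quantile is μ + z_p·σ. Here z_{0.23} = -0.7388, z_{0.68} = 0.4677.
So 0.0337 = μ − 0.7388σ and 0.104 = μ + 0.4677σ.
Subtracting: σ = (0.104 − 0.0337)/(0.4677 − (-0.7388)) = 0.06.
Then μ = 0.0337 − (-0.7388)·0.06 = 0.08.

μ = 0.08, σ = 0.06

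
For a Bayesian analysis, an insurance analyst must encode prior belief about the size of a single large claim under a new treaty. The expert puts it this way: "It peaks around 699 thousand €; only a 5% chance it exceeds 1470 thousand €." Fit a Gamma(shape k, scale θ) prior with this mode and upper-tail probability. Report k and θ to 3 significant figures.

Gamma(k,θ) with k>1 has mode (k−1)θ, so θ = 699/(k−1).
Need P(X < 1470) = 0.95 with θ tied to k this way. Start at k = 2, θ = 699: P(X<1470) ≈ 0.621.
Too low — raise k to concentrate. Iterating converges to k ≈ 6.
Then θ = 699/(6−1) ≈ 140.

k ≈ 6, θ ≈ 140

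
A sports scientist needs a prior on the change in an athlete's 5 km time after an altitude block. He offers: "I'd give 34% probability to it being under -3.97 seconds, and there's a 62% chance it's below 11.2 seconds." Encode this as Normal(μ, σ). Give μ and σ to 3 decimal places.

The p-quantile of Normal(μ,σ) is μ + z_p·σ, with z_{0.34} = -0.4125 and z_{0.62} = 0.3055.
Eliminate σ: μ = (z₂·x₁ − z₁·x₂)/(z₂ − z₁) = (0.3055·-3.97 − (-0.4125)·11.2)/0.7179 = 4.745.
Then σ = (x₂ − x₁)/(z₂ − z₁) = (11.2 − -3.97)/0.7179 = 21.130.

μ = 4.745, σ = 21.130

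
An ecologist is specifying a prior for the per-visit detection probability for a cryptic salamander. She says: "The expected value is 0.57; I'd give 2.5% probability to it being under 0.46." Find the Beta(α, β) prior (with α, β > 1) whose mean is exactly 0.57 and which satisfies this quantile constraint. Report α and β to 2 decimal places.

With mean 0.57 fixed, write α = 0.57s, β = 0.43s where s = α+β.
Need P(θ < 0.46) = 0.025 under Beta(0.57s, 0.43s). Normal approximation: (q−m)/√(m(1−m)/s) ≈ z_{0.025} = -1.96, so s ≈ 0.57·0.43·(-1.96)²/(0.46−0.57)² = 77.8.
At s = 77.8: P(θ<0.46) ≈ 0.026. Adjusting to match 0.025 gives s ≈ 78.80.
So α = 0.57·78.80 ≈ 44.91, β = 0.43·78.80 ≈ 33.88.

α ≈ 44.91, β ≈ 33.88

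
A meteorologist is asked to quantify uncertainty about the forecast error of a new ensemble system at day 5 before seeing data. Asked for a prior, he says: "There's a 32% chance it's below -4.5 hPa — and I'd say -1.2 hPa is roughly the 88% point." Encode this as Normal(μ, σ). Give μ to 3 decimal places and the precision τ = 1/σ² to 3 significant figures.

μ = -3.560, τ = 0.248

For Normal(μ,σ), the p-quantile is μ + z_p·σ. Here z_{0.32} = -0.4677, z_{0.88} = 1.175.
So -4.5 = μ − 0.4677σ and -1.2 = μ + 1.175σ.
Subtracting: σ = (-1.2 − -4.5)/(1.175 − (-0.4677)) = 2.009.
Then μ = -4.5 − (-0.4677)·2.009 = -3.560.
Precision τ = 1/σ² = 1/2.009² = 0.248.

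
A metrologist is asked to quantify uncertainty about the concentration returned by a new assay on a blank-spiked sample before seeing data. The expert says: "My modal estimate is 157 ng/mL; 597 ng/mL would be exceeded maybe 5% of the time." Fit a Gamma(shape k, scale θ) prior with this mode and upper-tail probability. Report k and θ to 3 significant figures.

k ≈ 2.43, θ ≈ 110

Gamma(k,θ) with k>1 has mode (k−1)θ, so θ = 157/(k−1).
Need P(X < 597) = 0.95 with θ tied to k this way. Start at k = 2, θ = 157: P(X<597) ≈ 0.893.
Too low — raise k to concentrate. Iterating converges to k ≈ 2.43.
Then θ = 157/(2.43−1) ≈ 110.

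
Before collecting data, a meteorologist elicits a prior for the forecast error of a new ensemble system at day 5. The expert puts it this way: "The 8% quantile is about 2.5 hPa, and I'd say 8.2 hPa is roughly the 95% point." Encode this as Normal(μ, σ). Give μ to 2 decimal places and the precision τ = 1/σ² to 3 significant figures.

μ = 5.13, τ = 0.286

The p-quantile of Normal(μ,σ) is μ + z_p·σ, with z_{0.08} = -1.405 and z_{0.95} = 1.645.
Eliminate σ: μ = (z₂·x₁ − z₁·x₂)/(z₂ − z₁) = (1.645·2.5 − (-1.405)·8.2)/3.05 = 5.13.
Then σ = (x₂ − x₁)/(z₂ − z₁) = (8.2 − 2.5)/3.05 = 1.87.
Precision τ = 1/σ² = 1/1.869² = 0.286.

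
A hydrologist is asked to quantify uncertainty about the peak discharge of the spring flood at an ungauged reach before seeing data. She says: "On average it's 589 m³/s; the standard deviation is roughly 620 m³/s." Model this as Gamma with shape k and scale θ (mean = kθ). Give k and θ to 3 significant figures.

For Gamma(k, scale θ): mean = kθ, variance = kθ², so CV = 1/√k.
CV = SD/mean = 620/589 = 1.053, hence k = 1/CV² = 0.902.
Then θ = mean/k = 589/0.902 = 653.

k ≈ 0.902, θ ≈ 653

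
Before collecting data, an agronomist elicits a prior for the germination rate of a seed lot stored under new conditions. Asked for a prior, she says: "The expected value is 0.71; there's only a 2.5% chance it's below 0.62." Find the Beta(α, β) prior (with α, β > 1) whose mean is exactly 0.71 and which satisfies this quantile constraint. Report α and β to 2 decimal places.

α ≈ 74.44, β ≈ 30.41

With mean 0.71 fixed, write α = 0.71s, β = 0.29s where s = α+β.
Need P(θ < 0.62) = 0.025 under Beta(0.71s, 0.29s). Normal approximation: (q−m)/√(m(1−m)/s) ≈ z_{0.025} = -1.96, so s ≈ 0.71·0.29·(-1.96)²/(0.62−0.71)² = 97.6.
At s = 97.6: P(θ<0.62) ≈ 0.029. Adjusting to match 0.025 gives s ≈ 104.85.
So α = 0.71·104.85 ≈ 74.44, β = 0.29·104.85 ≈ 30.41.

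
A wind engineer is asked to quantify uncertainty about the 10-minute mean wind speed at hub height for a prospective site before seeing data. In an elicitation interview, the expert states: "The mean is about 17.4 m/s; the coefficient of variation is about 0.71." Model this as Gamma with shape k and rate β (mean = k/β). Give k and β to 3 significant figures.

For Gamma(k, rate β): mean = k/β, variance = k/β², so CV = 1/√k.
CV = 0.71, hence k = 1/CV² = 1.98.
Then β = k/mean = 1.98/17.4 = 0.114.

k ≈ 1.98, β ≈ 0.114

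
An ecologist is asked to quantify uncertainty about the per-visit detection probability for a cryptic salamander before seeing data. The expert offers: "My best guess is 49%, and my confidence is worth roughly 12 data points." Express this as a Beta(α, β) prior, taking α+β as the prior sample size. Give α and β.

α = 5.88, β = 6.12

Under the effective-sample-size interpretation, Beta(α, β) has prior mean α/(α+β) and prior sample size α+β.
So α+β = 12 and α/(α+β) = 0.49, giving α = 0.49·12 = 5.88 and β = 12 − 5.88 = 6.12.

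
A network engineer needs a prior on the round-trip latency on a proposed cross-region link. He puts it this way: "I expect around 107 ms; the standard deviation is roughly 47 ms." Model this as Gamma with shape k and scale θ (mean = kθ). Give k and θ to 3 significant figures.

For Gamma(k, scale θ): mean = kθ, variance = kθ², so CV = 1/√k.
CV = SD/mean = 47/107 = 0.4393, hence k = 1/CV² = 5.18.
Then θ = mean/k = 107/5.18 = 20.6.

k ≈ 5.18, θ ≈ 20.6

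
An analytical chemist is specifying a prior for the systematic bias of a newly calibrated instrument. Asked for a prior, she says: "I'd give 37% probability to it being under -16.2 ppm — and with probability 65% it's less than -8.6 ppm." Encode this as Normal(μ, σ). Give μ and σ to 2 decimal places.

μ = -12.68, σ = 10.60

The p-quantile of Normal(μ,σ) is μ + z_p·σ, with z_{0.37} = -0.3319 and z_{0.65} = 0.3853.
Eliminate σ: μ = (z₂·x₁ − z₁·x₂)/(z₂ − z₁) = (0.3853·-16.2 − (-0.3319)·-8.6)/0.7172 = -12.68.
Then σ = (x₂ − x₁)/(z₂ − z₁) = (-8.6 − -16.2)/0.7172 = 10.60.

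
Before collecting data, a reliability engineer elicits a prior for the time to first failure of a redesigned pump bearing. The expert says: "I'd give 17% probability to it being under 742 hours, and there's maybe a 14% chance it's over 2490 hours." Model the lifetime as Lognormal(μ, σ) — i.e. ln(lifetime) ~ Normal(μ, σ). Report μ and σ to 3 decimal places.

μ ≈ 7.177, σ ≈ 0.595

If T ~ Lognormal(μ,σ) then ln T ~ Normal(μ,σ), so the p-quantile of ln T is μ + z_p·σ.
ln(742) = 6.609 and ln(2490) = 7.82; z_{0.17} = -0.9542, z_{0.86} = 1.08.
σ = (7.82 − 6.609)/(1.08 − (-0.9542)) = 0.595.
μ = 6.609 − (-0.9542)·0.595 = 7.177.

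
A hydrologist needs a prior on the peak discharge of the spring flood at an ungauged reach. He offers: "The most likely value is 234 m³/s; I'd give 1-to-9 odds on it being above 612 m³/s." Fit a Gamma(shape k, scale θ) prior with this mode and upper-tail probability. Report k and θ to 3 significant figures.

k ≈ 3.07, θ ≈ 113

Gamma(k,θ) with k>1 has mode (k−1)θ, so θ = 234/(k−1).
Need P(X < 612) = 0.9 with θ tied to k this way. Start at k = 2, θ = 234: P(X<612) ≈ 0.736.
Too low — raise k to concentrate. Iterating converges to k ≈ 3.07.
Then θ = 234/(3.07−1) ≈ 113.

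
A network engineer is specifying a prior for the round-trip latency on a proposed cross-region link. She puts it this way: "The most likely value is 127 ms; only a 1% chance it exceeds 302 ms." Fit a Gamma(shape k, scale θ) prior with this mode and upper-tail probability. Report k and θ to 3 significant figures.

k ≈ 7.32, θ ≈ 20.1

Gamma(k,θ) with k>1 has mode (k−1)θ, so θ = 127/(k−1).
Need P(X < 302) = 0.99 with θ tied to k this way. Start at k = 2, θ = 127: P(X<302) ≈ 0.687.
Too low — raise k to concentrate. Iterating converges to k ≈ 7.32.
Then θ = 127/(7.32−1) ≈ 20.1.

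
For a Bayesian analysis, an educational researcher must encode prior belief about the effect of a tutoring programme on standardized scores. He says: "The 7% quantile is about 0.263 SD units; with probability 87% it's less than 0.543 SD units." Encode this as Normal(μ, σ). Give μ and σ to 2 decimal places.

For Normal(μ,σ), the p-quantile is μ + z_p·σ. Here z_{0.07} = -1.476, z_{0.87} = 1.126.
So 0.263 = μ − 1.476σ and 0.543 = μ + 1.126σ.
Subtracting: σ = (0.543 − 0.263)/(1.126 − (-1.476)) = 0.11.
Then μ = 0.263 − (-1.476)·0.11 = 0.42.

μ = 0.42, σ = 0.11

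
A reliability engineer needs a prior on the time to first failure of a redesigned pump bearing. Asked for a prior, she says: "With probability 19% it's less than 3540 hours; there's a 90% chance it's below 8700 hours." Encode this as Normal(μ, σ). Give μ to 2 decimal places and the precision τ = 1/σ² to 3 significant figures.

μ = 5637.73, τ = 1.75e-07

The p-quantile of Normal(μ,σ) is μ + z_p·σ, with z_{0.19} = -0.8779 and z_{0.9} = 1.282.
Eliminate σ: μ = (z₂·x₁ − z₁·x₂)/(z₂ − z₁) = (1.282·3540 − (-0.8779)·8700)/2.159 = 5637.73.
Then σ = (x₂ − x₁)/(z₂ − z₁) = (8700 − 3540)/2.159 = 2389.50.
Precision τ = 1/σ² = 1/2389² = 1.75e-07.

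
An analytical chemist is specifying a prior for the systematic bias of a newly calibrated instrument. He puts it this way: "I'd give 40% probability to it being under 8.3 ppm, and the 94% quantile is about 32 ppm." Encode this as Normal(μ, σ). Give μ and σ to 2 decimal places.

The p-quantile of Normal(μ,σ) is μ + z_p·σ, with z_{0.4} = -0.2533 and z_{0.94} = 1.555.
Eliminate σ: μ = (z₂·x₁ − z₁·x₂)/(z₂ − z₁) = (1.555·8.3 − (-0.2533)·32)/1.808 = 11.62.
Then σ = (x₂ − x₁)/(z₂ − z₁) = (32 − 8.3)/1.808 = 13.11.

μ = 11.62, σ = 13.11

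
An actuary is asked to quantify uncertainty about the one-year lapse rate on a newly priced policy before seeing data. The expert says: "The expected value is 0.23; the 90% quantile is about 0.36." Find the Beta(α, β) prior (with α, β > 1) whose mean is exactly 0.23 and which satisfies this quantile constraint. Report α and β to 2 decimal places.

With mean 0.23 fixed, write α = 0.23s, β = 0.77s where s = α+β.
Need P(θ < 0.36) = 0.9 under Beta(0.23s, 0.77s). Normal approximation: (q−m)/√(m(1−m)/s) ≈ z_{0.9} = 1.28, so s ≈ 0.23·0.77·(1.28)²/(0.36−0.23)² = 17.2.
At s = 17.2: P(θ<0.36) ≈ 0.894. Adjusting to match 0.9 gives s ≈ 18.30.
So α = 0.23·18.30 ≈ 4.21, β = 0.77·18.30 ≈ 14.09.

α ≈ 4.21, β ≈ 14.09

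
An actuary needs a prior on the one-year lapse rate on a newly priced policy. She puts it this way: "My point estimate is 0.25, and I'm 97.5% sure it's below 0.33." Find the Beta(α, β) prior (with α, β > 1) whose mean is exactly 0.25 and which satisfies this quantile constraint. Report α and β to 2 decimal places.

α ≈ 30.65, β ≈ 91.94

With mean 0.25 fixed, write α = 0.25s, β = 0.75s where s = α+β.
Need P(θ < 0.33) = 0.975 under Beta(0.25s, 0.75s). Normal approximation: (q−m)/√(m(1−m)/s) ≈ z_{0.975} = 1.96, so s ≈ 0.25·0.75·(1.96)²/(0.33−0.25)² = 112.5.
At s = 112.5: P(θ<0.33) ≈ 0.970. Adjusting to match 0.975 gives s ≈ 122.58.
So α = 0.25·122.58 ≈ 30.65, β = 0.75·122.58 ≈ 91.94.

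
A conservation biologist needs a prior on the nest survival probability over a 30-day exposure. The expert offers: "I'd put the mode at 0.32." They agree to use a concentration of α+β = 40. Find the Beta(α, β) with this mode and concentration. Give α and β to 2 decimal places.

For α,β > 1 the Beta mode is (α−1)/(α+β−2). With α+β = 40, the mode is (α−1)/38.
Set (α−1)/38 = 0.32 → α = 1 + 0.32·38 = 13.16.
β = 40 − α = 26.84.

α = 13.16, β = 26.84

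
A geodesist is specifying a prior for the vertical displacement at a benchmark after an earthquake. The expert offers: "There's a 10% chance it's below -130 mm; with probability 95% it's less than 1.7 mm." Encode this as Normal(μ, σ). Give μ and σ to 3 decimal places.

For Normal(μ,σ), the p-quantile is μ + z_p·σ. Here z_{0.1} = -1.282, z_{0.95} = 1.645.
So -130 = μ − 1.282σ and 1.7 = μ + 1.645σ.
Subtracting: σ = (1.7 − -130)/(1.645 − (-1.282)) = 45.004.
Then μ = -130 − (-1.282)·45.004 = -72.325.

μ = -72.325, σ = 45.004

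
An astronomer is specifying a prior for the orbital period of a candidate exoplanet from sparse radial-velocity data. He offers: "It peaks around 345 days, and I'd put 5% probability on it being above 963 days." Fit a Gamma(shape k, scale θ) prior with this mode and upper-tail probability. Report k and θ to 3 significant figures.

Gamma(k,θ) with k>1 has mode (k−1)θ, so θ = 345/(k−1).
Need P(X < 963) = 0.95 with θ tied to k this way. Start at k = 2, θ = 345: P(X<963) ≈ 0.767.
Too low — raise k to concentrate. Iterating converges to k ≈ 3.54.
Then θ = 345/(3.54−1) ≈ 136.

k ≈ 3.54, θ ≈ 136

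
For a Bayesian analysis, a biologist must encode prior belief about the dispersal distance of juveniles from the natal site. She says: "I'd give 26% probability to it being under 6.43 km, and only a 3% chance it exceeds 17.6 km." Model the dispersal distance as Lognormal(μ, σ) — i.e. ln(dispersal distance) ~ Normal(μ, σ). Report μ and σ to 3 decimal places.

If T ~ Lognormal(μ,σ) then ln T ~ Normal(μ,σ), so the p-quantile of ln T is μ + z_p·σ.
ln(6.43) = 1.861 and ln(17.6) = 2.868; z_{0.26} = -0.6433, z_{0.97} = 1.881.
σ = (2.868 − 1.861)/(1.881 − (-0.6433)) = 0.399.
μ = 1.861 − (-0.6433)·0.399 = 2.118.

μ ≈ 2.118, σ ≈ 0.399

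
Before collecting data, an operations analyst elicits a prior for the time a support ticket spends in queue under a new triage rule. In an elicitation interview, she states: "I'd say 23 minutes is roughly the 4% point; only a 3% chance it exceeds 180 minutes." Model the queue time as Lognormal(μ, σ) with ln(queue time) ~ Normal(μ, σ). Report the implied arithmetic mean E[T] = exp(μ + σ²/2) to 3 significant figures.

If T ~ Lognormal(μ,σ) then ln T ~ Normal(μ,σ), so the p-quantile of ln T is μ + z_p·σ.
ln(23) = 3.135 and ln(180) = 5.193; z_{0.04} = -1.751, z_{0.97} = 1.881.
σ = (5.193 − 3.135)/(1.881 − (-1.751)) = 0.567.
μ = 3.135 − (-1.751)·0.567 = 4.127.
E[T] = exp(μ + σ²/2) = exp(4.127 + 0.1605) = 72.8 minutes.

E[T] ≈ 72.8 minutes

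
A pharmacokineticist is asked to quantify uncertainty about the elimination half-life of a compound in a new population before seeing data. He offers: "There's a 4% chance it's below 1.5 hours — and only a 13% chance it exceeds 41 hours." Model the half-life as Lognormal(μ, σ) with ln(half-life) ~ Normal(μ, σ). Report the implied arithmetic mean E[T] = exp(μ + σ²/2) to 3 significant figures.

E[T] ≈ 21.7 hours

If T ~ Lognormal(μ,σ) then ln T ~ Normal(μ,σ), so the p-quantile of ln T is μ + z_p·σ.
ln(1.5) = 0.4055 and ln(41) = 3.714; z_{0.04} = -1.751, z_{0.87} = 1.126.
σ = (3.714 − 0.4055)/(1.126 − (-1.751)) = 1.150.
μ = 0.4055 − (-1.751)·1.150 = 2.418.
E[T] = exp(μ + σ²/2) = exp(2.418 + 0.6610) = 21.7 hours.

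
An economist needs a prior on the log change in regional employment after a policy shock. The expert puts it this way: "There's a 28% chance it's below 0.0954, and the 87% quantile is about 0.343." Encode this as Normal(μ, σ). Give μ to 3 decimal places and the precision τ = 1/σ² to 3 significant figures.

For Normal(μ,σ), the p-quantile is μ + z_p·σ. Here z_{0.28} = -0.5828, z_{0.87} = 1.126.
So 0.0954 = μ − 0.5828σ and 0.343 = μ + 1.126σ.
Subtracting: σ = (0.343 − 0.0954)/(1.126 − (-0.5828)) = 0.145.
Then μ = 0.0954 − (-0.5828)·0.145 = 0.180.
Precision τ = 1/σ² = 1/0.1449² = 47.7.

μ = 0.180, τ = 47.7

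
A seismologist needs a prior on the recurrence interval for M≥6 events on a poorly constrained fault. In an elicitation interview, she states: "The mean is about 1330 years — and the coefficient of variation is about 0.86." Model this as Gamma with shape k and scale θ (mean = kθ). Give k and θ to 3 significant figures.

k ≈ 1.35, θ ≈ 984

For Gamma(k, scale θ): mean = kθ, variance = kθ², so CV = 1/√k.
CV = 0.86, hence k = 1/CV² = 1.35.
Then θ = mean/k = 1330/1.35 = 984.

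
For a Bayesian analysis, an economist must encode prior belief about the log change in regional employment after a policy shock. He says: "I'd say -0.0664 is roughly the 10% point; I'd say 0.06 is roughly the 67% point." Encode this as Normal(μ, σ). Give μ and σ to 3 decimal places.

μ = 0.028, σ = 0.073

For Normal(μ,σ), the p-quantile is μ + z_p·σ. Here z_{0.1} = -1.282, z_{0.67} = 0.4399.
So -0.0664 = μ − 1.282σ and 0.06 = μ + 0.4399σ.
Subtracting: σ = (0.06 − -0.0664)/(0.4399 − (-1.282)) = 0.073.
Then μ = -0.0664 − (-1.282)·0.073 = 0.028.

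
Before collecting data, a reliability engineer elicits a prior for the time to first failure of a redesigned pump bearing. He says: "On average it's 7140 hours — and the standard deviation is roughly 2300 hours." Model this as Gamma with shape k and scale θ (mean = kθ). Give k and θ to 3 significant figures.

k ≈ 9.64, θ ≈ 741

For Gamma(k, scale θ): mean = kθ, variance = kθ², so CV = 1/√k.
CV = SD/mean = 2300/7140 = 0.3221, hence k = 1/CV² = 9.64.
Then θ = mean/k = 7140/9.64 = 741.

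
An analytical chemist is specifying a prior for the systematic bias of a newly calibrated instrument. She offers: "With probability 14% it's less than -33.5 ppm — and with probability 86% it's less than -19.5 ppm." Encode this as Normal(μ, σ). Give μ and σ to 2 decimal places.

The p-quantile of Normal(μ,σ) is μ + z_p·σ, with z_{0.14} = -1.08 and z_{0.86} = 1.08.
Eliminate σ: μ = (z₂·x₁ − z₁·x₂)/(z₂ − z₁) = (1.08·-33.5 − (-1.08)·-19.5)/2.161 = -26.50.
Then σ = (x₂ − x₁)/(z₂ − z₁) = (-19.5 − -33.5)/2.161 = 6.48.

μ = -26.50, σ = 6.48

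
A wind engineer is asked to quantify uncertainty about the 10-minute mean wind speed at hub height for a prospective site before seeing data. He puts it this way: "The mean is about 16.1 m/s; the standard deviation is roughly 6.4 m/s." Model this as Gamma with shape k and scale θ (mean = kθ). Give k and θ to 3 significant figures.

For Gamma(k, scale θ): mean = kθ, variance = kθ², so CV = 1/√k.
CV = SD/mean = 6.4/16.1 = 0.3975, hence k = 1/CV² = 6.33.
Then θ = mean/k = 16.1/6.33 = 2.54.

k ≈ 6.33, θ ≈ 2.54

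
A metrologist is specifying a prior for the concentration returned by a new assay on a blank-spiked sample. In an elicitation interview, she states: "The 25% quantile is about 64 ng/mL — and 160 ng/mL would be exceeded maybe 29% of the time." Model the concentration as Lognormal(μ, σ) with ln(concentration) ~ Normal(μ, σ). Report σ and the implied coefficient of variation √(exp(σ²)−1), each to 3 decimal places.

If T ~ Lognormal(μ,σ) then ln T ~ Normal(μ,σ), so the p-quantile of ln T is μ + z_p·σ.
ln(64) = 4.159 and ln(160) = 5.075; z_{0.25} = -0.6745, z_{0.71} = 0.5534.
σ = (5.075 − 4.159)/(0.5534 − (-0.6745)) = 0.746.
μ = 4.159 − (-0.6745)·0.746 = 4.662.
CV = √(exp(σ²)−1) = √(exp(0.5569)−1) = 0.863.

σ ≈ 0.746, CV ≈ 0.863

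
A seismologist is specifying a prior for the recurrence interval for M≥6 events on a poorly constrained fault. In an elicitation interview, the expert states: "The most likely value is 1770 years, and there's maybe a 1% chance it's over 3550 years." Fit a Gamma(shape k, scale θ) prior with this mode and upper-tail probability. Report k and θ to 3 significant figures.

Gamma(k,θ) with k>1 has mode (k−1)θ, so θ = 1770/(k−1).
Need P(X < 3550) = 0.99 with θ tied to k this way. Start at k = 2, θ = 1770: P(X<3550) ≈ 0.596.
Too low — raise k to concentrate. Iterating converges to k ≈ 11.1.
Then θ = 1770/(11.1−1) ≈ 175.

k ≈ 11.1, θ ≈ 175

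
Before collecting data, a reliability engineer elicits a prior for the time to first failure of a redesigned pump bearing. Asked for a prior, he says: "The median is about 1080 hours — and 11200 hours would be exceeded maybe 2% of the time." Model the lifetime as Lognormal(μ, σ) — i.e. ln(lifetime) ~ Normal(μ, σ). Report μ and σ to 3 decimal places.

If T ~ Lognormal(μ,σ) then ln T ~ Normal(μ,σ), so the p-quantile of ln T is μ + z_p·σ.
ln(1080) = 6.985 and ln(11200) = 9.324; z_{0.5} = 0, z_{0.98} = 2.054.
σ = (9.324 − 6.985)/(2.054 − (0)) = 1.139.
μ = 6.985 − (0)·1.139 = 6.985.

μ ≈ 6.985, σ ≈ 1.139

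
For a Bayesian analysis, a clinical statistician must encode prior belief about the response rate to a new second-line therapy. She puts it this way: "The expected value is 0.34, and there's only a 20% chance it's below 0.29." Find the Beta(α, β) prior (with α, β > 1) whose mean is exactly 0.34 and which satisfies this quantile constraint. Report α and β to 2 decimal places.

With mean 0.34 fixed, write α = 0.34s, β = 0.66s where s = α+β.
Need P(θ < 0.29) = 0.2 under Beta(0.34s, 0.66s). Normal approximation: (q−m)/√(m(1−m)/s) ≈ z_{0.2} = -0.842, so s ≈ 0.34·0.66·(-0.842)²/(0.29−0.34)² = 63.6.
At s = 63.6: P(θ<0.29) ≈ 0.202. Adjusting to match 0.2 gives s ≈ 64.77.
So α = 0.34·64.77 ≈ 22.02, β = 0.66·64.77 ≈ 42.75.

α ≈ 22.02, β ≈ 42.75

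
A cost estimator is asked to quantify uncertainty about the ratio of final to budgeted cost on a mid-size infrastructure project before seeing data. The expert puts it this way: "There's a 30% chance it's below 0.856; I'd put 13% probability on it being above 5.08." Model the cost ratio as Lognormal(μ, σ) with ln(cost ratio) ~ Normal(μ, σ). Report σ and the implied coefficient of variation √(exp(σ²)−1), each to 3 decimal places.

σ ≈ 1.079, CV ≈ 1.484

If T ~ Lognormal(μ,σ) then ln T ~ Normal(μ,σ), so the p-quantile of ln T is μ + z_p·σ.
ln(0.856) = -0.1555 and ln(5.08) = 1.625; z_{0.3} = -0.5244, z_{0.87} = 1.126.
σ = (1.625 − -0.1555)/(1.126 − (-0.5244)) = 1.079.
μ = -0.1555 − (-0.5244)·1.079 = 0.410.
CV = √(exp(σ²)−1) = √(exp(1.1637)−1) = 1.484.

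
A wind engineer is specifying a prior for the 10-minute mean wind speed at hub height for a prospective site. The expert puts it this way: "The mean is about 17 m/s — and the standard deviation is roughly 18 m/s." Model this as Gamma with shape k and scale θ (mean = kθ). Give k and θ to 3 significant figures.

For Gamma(k, scale θ): mean = kθ, variance = kθ², so CV = 1/√k.
CV = SD/mean = 18/17 = 1.059, hence k = 1/CV² = 0.892.
Then θ = mean/k = 17/0.892 = 19.1.

k ≈ 0.892, θ ≈ 19.1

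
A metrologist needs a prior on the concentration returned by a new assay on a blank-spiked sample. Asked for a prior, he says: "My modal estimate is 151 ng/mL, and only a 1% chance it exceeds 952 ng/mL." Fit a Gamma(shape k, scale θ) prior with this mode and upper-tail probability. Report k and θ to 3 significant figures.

k ≈ 2.07, θ ≈ 140

Gamma(k,θ) with k>1 has mode (k−1)θ, so θ = 151/(k−1).
Need P(X < 952) = 0.99 with θ tied to k this way. Start at k = 2, θ = 151: P(X<952) ≈ 0.987.
Too low — raise k to concentrate. Iterating converges to k ≈ 2.07.
Then θ = 151/(2.07−1) ≈ 140.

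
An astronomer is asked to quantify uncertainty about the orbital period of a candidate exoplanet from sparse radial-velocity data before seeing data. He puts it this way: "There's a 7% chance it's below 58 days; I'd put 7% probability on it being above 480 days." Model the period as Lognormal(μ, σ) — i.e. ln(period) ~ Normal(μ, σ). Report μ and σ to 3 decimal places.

If T ~ Lognormal(μ,σ) then ln T ~ Normal(μ,σ), so the p-quantile of ln T is μ + z_p·σ.
ln(58) = 4.06 and ln(480) = 6.174; z_{0.07} = -1.476, z_{0.93} = 1.476.
σ = (6.174 − 4.06)/(1.476 − (-1.476)) = 0.716.
μ = 4.06 − (-1.476)·0.716 = 5.117.

μ ≈ 5.117, σ ≈ 0.716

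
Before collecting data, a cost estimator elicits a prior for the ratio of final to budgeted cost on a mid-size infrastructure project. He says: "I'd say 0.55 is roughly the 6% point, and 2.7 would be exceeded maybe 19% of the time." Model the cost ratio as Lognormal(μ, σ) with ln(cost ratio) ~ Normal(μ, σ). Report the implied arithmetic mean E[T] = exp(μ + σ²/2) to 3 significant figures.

E[T] ≈ 1.88

If T ~ Lognormal(μ,σ) then ln T ~ Normal(μ,σ), so the p-quantile of ln T is μ + z_p·σ.
ln(0.55) = -0.5978 and ln(2.7) = 0.9933; z_{0.06} = -1.555, z_{0.81} = 0.8779.
σ = (0.9933 − -0.5978)/(0.8779 − (-1.555)) = 0.654.
μ = -0.5978 − (-1.555)·0.654 = 0.419.
E[T] = exp(μ + σ²/2) = exp(0.419 + 0.2139) = 1.88.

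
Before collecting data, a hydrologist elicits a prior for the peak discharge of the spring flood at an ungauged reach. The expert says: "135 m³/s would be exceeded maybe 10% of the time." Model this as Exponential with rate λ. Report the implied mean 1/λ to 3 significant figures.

mean ≈ 58.6 m³/s

P(T > 135.0) = e^(−λ·135.0) = 0.1, so λ = −ln(0.1)/135.0 = 0.0171.
Mean = 1/λ = 58.6 m³/s.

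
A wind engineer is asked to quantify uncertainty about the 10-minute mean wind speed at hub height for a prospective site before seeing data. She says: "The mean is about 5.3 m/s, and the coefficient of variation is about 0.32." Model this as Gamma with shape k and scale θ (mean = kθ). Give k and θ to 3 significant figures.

For Gamma(k, scale θ): mean = kθ, variance = kθ², so CV = 1/√k.
CV = 0.32, hence k = 1/CV² = 9.77.
Then θ = mean/k = 5.3/9.77 = 0.543.

k ≈ 9.77, θ ≈ 0.543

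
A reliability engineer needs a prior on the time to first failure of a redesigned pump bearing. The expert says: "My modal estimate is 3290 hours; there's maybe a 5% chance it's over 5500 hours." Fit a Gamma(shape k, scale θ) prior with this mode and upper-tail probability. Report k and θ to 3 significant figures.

Gamma(k,θ) with k>1 has mode (k−1)θ, so θ = 3290/(k−1).
Need P(X < 5500) = 0.95 with θ tied to k this way. Start at k = 2, θ = 3290: P(X<5500) ≈ 0.498.
Too low — raise k to concentrate. Iterating converges to k ≈ 11.6.
Then θ = 3290/(11.6−1) ≈ 311.

k ≈ 11.6, θ ≈ 311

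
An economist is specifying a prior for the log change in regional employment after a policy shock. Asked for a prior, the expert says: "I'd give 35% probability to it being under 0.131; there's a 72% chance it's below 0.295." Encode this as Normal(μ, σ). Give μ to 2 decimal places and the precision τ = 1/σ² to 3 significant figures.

For Normal(μ,σ), the p-quantile is μ + z_p·σ. Here z_{0.35} = -0.3853, z_{0.72} = 0.5828.
So 0.131 = μ − 0.3853σ and 0.295 = μ + 0.5828σ.
Subtracting: σ = (0.295 − 0.131)/(0.5828 − (-0.3853)) = 0.17.
Then μ = 0.131 − (-0.3853)·0.17 = 0.20.
Precision τ = 1/σ² = 1/0.1694² = 34.9.

μ = 0.20, τ = 34.9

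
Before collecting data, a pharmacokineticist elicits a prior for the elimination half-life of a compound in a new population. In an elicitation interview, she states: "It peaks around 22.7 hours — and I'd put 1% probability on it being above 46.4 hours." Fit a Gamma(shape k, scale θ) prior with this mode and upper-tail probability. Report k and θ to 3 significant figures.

k ≈ 10.6, θ ≈ 2.37

Gamma(k,θ) with k>1 has mode (k−1)θ, so θ = 22.7/(k−1).
Need P(X < 46.4) = 0.99 with θ tied to k this way. Start at k = 2, θ = 22.7: P(X<46.4) ≈ 0.606.
Too low — raise k to concentrate. Iterating converges to k ≈ 10.6.
Then θ = 22.7/(10.6−1) ≈ 2.37.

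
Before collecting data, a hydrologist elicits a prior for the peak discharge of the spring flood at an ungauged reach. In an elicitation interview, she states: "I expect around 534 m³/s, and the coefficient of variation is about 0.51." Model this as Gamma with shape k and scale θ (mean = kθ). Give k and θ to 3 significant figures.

k ≈ 3.84, θ ≈ 139

For Gamma(k, scale θ): mean = kθ, variance = kθ², so CV = 1/√k.
CV = 0.51, hence k = 1/CV² = 3.84.
Then θ = mean/k = 534/3.84 = 139.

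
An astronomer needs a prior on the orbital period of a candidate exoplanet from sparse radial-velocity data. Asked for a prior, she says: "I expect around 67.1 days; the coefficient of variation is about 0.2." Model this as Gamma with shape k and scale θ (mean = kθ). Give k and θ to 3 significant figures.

k ≈ 25, θ ≈ 2.68

For Gamma(k, scale θ): mean = kθ, variance = kθ², so CV = 1/√k.
CV = 0.2, hence k = 1/CV² = 25.
Then θ = mean/k = 67.1/25 = 2.68.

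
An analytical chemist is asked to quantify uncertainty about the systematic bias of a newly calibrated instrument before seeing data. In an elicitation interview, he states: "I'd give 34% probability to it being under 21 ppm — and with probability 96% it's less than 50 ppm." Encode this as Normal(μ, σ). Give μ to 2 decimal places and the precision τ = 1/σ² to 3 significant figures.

For Normal(μ,σ), the p-quantile is μ + z_p·σ. Here z_{0.34} = -0.4125, z_{0.96} = 1.751.
So 21 = μ − 0.4125σ and 50 = μ + 1.751σ.
Subtracting: σ = (50 − 21)/(1.751 − (-0.4125)) = 13.41.
Then μ = 21 − (-0.4125)·13.41 = 26.53.
Precision τ = 1/σ² = 1/13.41² = 0.00556.

μ = 26.53, τ = 0.00556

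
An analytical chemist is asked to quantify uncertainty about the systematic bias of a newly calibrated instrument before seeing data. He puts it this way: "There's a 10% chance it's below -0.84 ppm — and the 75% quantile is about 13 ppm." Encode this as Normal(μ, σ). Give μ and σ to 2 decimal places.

For Normal(μ,σ), the p-quantile is μ + z_p·σ. Here z_{0.1} = -1.282, z_{0.75} = 0.6745.
So -0.84 = μ − 1.282σ and 13 = μ + 0.6745σ.
Subtracting: σ = (13 − -0.84)/(0.6745 − (-1.282)) = 7.08.
Then μ = -0.84 − (-1.282)·7.08 = 8.23.

μ = 8.23, σ = 7.08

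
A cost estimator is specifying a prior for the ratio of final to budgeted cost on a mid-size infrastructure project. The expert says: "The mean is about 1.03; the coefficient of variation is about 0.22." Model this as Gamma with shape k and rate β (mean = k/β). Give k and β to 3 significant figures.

For Gamma(k, rate β): mean = k/β, variance = k/β², so CV = 1/√k.
CV = 0.22, hence k = 1/CV² = 20.7.
Then β = k/mean = 20.7/1.03 = 20.1.

k ≈ 20.7, β ≈ 20.1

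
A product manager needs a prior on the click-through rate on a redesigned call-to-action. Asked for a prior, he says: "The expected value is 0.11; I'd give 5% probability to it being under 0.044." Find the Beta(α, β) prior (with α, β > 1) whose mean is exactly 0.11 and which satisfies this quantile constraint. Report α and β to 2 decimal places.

With mean 0.11 fixed, write α = 0.11s, β = 0.89s where s = α+β.
Need P(θ < 0.044) = 0.05 under Beta(0.11s, 0.89s). Normal approximation: (q−m)/√(m(1−m)/s) ≈ z_{0.05} = -1.64, so s ≈ 0.11·0.89·(-1.64)²/(0.044−0.11)² = 60.8.
At s = 60.8: P(θ<0.044) ≈ 0.023. Adjusting to match 0.05 gives s ≈ 43.08.
So α = 0.11·43.08 ≈ 4.74, β = 0.89·43.08 ≈ 38.34.

α ≈ 4.74, β ≈ 38.34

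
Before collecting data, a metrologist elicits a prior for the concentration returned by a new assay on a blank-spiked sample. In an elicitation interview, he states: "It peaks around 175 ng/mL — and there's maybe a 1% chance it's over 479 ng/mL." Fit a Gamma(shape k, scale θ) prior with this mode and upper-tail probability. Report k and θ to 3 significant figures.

k ≈ 5.54, θ ≈ 38.6

Gamma(k,θ) with k>1 has mode (k−1)θ, so θ = 175/(k−1).
Need P(X < 479) = 0.99 with θ tied to k this way. Start at k = 2, θ = 175: P(X<479) ≈ 0.758.
Too low — raise k to concentrate. Iterating converges to k ≈ 5.54.
Then θ = 175/(5.54−1) ≈ 38.6.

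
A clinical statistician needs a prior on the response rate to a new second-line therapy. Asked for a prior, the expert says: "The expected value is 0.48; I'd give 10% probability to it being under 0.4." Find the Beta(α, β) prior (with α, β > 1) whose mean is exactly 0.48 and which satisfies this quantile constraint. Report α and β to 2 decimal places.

With mean 0.48 fixed, write α = 0.48s, β = 0.52s where s = α+β.
Need P(θ < 0.4) = 0.1 under Beta(0.48s, 0.52s). Normal approximation: (q−m)/√(m(1−m)/s) ≈ z_{0.1} = -1.28, so s ≈ 0.48·0.52·(-1.28)²/(0.4−0.48)² = 64.1.
At s = 64.1: P(θ<0.4) ≈ 0.099. Adjusting to match 0.1 gives s ≈ 63.50.
So α = 0.48·63.50 ≈ 30.48, β = 0.52·63.50 ≈ 33.02.

α ≈ 30.48, β ≈ 33.02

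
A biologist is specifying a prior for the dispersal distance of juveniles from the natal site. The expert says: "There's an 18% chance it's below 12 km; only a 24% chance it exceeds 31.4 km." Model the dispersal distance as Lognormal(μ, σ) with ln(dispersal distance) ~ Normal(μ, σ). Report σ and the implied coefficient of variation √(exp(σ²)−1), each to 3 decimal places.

σ ≈ 0.593, CV ≈ 0.649

If T ~ Lognormal(μ,σ) then ln T ~ Normal(μ,σ), so the p-quantile of ln T is μ + z_p·σ.
ln(12) = 2.485 and ln(31.4) = 3.447; z_{0.18} = -0.9154, z_{0.76} = 0.7063.
σ = (3.447 − 2.485)/(0.7063 − (-0.9154)) = 0.593.
μ = 2.485 − (-0.9154)·0.593 = 3.028.
CV = √(exp(σ²)−1) = √(exp(0.3518)−1) = 0.649.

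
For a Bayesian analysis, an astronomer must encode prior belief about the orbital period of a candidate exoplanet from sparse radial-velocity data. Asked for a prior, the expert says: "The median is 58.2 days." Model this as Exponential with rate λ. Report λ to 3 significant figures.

Exponential median = ln 2 / λ, so λ = ln 2 / 58.2 = 0.0119.

λ ≈ 0.0119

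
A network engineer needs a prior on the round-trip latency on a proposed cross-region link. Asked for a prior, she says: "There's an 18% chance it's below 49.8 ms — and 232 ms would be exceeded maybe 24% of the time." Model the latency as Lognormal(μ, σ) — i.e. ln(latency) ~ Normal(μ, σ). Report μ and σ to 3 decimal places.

μ ≈ 4.777, σ ≈ 0.949

If T ~ Lognormal(μ,σ) then ln T ~ Normal(μ,σ), so the p-quantile of ln T is μ + z_p·σ.
ln(49.8) = 3.908 and ln(232) = 5.447; z_{0.18} = -0.9154, z_{0.76} = 0.7063.
σ = (5.447 − 3.908)/(0.7063 − (-0.9154)) = 0.949.
μ = 3.908 − (-0.9154)·0.949 = 4.777.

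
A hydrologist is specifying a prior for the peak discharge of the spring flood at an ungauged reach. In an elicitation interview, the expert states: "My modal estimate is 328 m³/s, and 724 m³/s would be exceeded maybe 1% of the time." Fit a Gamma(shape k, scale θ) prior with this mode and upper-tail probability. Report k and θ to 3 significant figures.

k ≈ 8.69, θ ≈ 42.7

Gamma(k,θ) with k>1 has mode (k−1)θ, so θ = 328/(k−1).
Need P(X < 724) = 0.99 with θ tied to k this way. Start at k = 2, θ = 328: P(X<724) ≈ 0.647.
Too low — raise k to concentrate. Iterating converges to k ≈ 8.69.
Then θ = 328/(8.69−1) ≈ 42.7.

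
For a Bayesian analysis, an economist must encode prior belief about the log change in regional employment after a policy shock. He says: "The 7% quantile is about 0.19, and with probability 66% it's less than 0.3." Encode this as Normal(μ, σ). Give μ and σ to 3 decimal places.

μ = 0.276, σ = 0.058

For Normal(μ,σ), the p-quantile is μ + z_p·σ. Here z_{0.07} = -1.476, z_{0.66} = 0.4125.
So 0.19 = μ − 1.476σ and 0.3 = μ + 0.4125σ.
Subtracting: σ = (0.3 − 0.19)/(0.4125 − (-1.476)) = 0.058.
Then μ = 0.19 − (-1.476)·0.058 = 0.276.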